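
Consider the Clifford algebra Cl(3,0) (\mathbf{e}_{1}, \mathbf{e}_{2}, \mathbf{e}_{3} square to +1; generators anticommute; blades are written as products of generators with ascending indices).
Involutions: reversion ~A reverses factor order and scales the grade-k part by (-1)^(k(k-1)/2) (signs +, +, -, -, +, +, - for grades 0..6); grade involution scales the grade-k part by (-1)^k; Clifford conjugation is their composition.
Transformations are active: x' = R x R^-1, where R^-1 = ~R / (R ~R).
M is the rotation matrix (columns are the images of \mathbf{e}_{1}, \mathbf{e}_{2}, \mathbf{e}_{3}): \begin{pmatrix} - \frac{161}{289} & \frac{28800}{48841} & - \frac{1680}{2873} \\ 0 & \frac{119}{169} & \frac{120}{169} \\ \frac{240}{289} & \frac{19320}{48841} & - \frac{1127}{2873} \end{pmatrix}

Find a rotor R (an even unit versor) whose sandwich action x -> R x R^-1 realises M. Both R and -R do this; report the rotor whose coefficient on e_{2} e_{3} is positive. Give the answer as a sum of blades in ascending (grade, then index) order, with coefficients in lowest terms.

Method: write R = a + b12*e_{1} e_{2} + b13*e_{1} e_{3} + b23*e_{2} e_{3} with a^2 + b12^2 + b13^2 + b23^2 = 1 (so R^-1 = ~R). Expanding the columns R e_j ~R gives tr M = 4a^2 - 1 and, from the antisymmetric part, M21 - M12 = -4a*b12, M13 - M31 = 4a*b13, M32 - M23 = -4a*b23.
Here tr M = -\frac{11977}{48841}, so a^2 = (1 + tr M)/4 = \frac{9216}{48841} and a = ±\frac{96}{221}. Taking a = \frac{96}{221}: M21 - M12 = -\frac{28800}{48841}, M13 - M31 = -\frac{69120}{48841}, M32 - M23 = -\frac{15360}{48841}, giving b12 = \frac{75}{221}, b13 = -\frac{180}{221}, b23 = \frac{40}{221}, i.e. R = \frac{96}{221} + \frac{75}{221} e_{1} e_{2} - \frac{180}{221} e_{1} e_{3} + \frac{40}{221} e_{2} e_{3}.
Its e_{2} e_{3} coefficient is already positive.
Answer: \frac{96}{221} + \frac{75}{221} e_{1} e_{2} - \frac{180}{221} e_{1} e_{3} + \frac{40}{221} e_{2} e_{3}. Key observation: the double cover Spin(3) -> SO(3) sends R and -R to the same matrix (trace -\frac{11977}{48841} here), so the stated sign of the e_{2} e_{3} coefficient is what selects one sheet.


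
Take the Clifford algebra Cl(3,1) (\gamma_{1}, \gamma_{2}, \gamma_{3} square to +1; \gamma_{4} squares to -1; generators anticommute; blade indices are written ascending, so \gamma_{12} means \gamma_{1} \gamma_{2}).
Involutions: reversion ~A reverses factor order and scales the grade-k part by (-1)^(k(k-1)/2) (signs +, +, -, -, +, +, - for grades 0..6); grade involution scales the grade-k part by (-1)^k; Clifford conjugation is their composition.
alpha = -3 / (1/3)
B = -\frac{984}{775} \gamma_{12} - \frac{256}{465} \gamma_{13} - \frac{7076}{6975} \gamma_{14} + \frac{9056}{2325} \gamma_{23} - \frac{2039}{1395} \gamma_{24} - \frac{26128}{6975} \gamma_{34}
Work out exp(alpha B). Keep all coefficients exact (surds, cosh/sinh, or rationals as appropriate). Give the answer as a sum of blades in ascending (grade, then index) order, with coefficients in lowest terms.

B^2 term by term: the squares give (-\frac{984}{775})^2*(\gamma_{12})^2 + (-\frac{256}{465})^2*(\gamma_{13})^2 + (-\frac{7076}{6975})^2*(\gamma_{14})^2 + (\frac{9056}{2325})^2*(\gamma_{23})^2 + (-\frac{2039}{1395})^2*(\gamma_{24})^2 + (-\frac{26128}{6975})^2*(\gamma_{34})^2 = \frac{968256}{600625}*(-1) + \frac{65536}{216225}*(-1) + \frac{50069776}{48650625}*(+1) + \frac{82011136}{5405625}*(-1) + \frac{4157521}{1946025}*(+1) + \frac{682672384}{48650625}*(+1) = \frac{1}{9} (each basis 2-blade squares to minus the product of its generators' squares); cross terms between blades sharing an index anticommute and cancel; the commuting (index-disjoint) pairs give grade-4 terms 2*c*c'*(blade product), which cancel blade by blade — \gamma_{1234}: \frac{17139968}{1801875} - \frac{1043968}{648675} - \frac{128160512}{16216875} = 0 — confirming B is simple. So B^2 = \frac{1}{9}.
B^2 = \frac{1}{9} — hyperbolic case — the even/odd split gives cosh and sinh: l = \frac{1}{3}, alpha*l = -3, so exp(alpha B) = cosh(-3) + (sinh(-3)/(\frac{1}{3}))*B = \cosh{\left(3 \right)} + (- 3 \sinh{\left(3 \right)})*B.
Answer: \cosh{\left(3 \right)} + \frac{2952 \sinh{\left(3 \right)}}{775} \gamma_{12} + \frac{256 \sinh{\left(3 \right)}}{155} \gamma_{13} + \frac{7076 \sinh{\left(3 \right)}}{2325} \gamma_{14} - \frac{9056 \sinh{\left(3 \right)}}{775} \gamma_{23} + \frac{2039 \sinh{\left(3 \right)}}{465} \gamma_{24} + \frac{26128 \sinh{\left(3 \right)}}{2325} \gamma_{34}


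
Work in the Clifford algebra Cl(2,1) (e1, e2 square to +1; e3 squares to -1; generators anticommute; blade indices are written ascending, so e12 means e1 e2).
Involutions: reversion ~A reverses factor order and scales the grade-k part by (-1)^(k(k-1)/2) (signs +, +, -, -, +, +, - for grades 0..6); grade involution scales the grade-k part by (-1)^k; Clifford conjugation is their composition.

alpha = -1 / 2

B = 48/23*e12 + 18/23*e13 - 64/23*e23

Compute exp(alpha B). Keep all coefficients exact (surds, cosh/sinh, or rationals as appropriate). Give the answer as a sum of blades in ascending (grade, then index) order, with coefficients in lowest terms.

B^2 term by term: the squares give (48/23)^2*(e12)^2 + (18/23)^2*(e13)^2 + (-64/23)^2*(e23)^2 = 2304/529*(-1) + 324/529*(+1) + 4096/529*(+1) = 4 (each basis 2-blade squares to minus the product of its generators' squares); cross terms between blades sharing an index anticommute and cancel. So B^2 = 4.
B^2 = 4 — since the square is positive, the closed form is hyperbolic: l = 2, alpha*l = -1, so exp(alpha B) = cosh(-1) + (sinh(-1)/2)*B = cosh(1) + (-sinh(1)/2)*B.
Answer: cosh(1) - 24*sinh(1)/23*e12 - 9*sinh(1)/23*e13 + 32*sinh(1)/23*e23


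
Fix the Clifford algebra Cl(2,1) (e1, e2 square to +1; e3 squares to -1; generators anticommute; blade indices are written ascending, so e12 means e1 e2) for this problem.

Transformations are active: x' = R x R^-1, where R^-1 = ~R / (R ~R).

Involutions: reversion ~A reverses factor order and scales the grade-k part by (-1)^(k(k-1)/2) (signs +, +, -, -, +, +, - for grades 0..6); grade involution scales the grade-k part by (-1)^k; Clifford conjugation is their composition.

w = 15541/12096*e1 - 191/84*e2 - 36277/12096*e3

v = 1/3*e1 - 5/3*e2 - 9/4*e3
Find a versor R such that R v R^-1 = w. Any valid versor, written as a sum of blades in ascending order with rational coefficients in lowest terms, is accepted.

R = v + w = 19573/12096*e1 - 331/84*e2 - 63493/12096*e3 works: the equal norms (-313/144) guarantee its sandwich swaps v into w.
Answer: 19573/12096*e1 - 331/84*e2 - 63493/12096*e3


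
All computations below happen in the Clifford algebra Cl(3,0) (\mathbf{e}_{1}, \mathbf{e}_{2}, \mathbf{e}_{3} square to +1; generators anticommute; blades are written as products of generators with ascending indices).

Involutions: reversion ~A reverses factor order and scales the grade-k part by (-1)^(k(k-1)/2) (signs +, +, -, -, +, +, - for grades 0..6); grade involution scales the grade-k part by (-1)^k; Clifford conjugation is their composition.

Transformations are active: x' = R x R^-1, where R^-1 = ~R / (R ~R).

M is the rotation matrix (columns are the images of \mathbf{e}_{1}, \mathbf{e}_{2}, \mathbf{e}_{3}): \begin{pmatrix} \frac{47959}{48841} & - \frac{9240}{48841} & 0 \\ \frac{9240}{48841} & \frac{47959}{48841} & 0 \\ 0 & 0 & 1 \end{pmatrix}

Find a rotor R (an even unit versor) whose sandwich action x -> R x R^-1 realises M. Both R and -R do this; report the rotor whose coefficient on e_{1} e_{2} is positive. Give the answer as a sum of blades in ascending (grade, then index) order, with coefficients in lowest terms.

Method: write R = a + b12*e_{1} e_{2} + b13*e_{1} e_{3} + b23*e_{2} e_{3} with a^2 + b12^2 + b13^2 + b23^2 = 1 (so R^-1 = ~R). Expanding the columns R e_j ~R gives tr M = 4a^2 - 1 and, from the antisymmetric part, M21 - M12 = -4a*b12, M13 - M31 = 4a*b13, M32 - M23 = -4a*b23.
Here tr M = \frac{144759}{48841}, so a^2 = (1 + tr M)/4 = \frac{48400}{48841} and a = ±\frac{220}{221}. Taking a = \frac{220}{221}: M21 - M12 = \frac{18480}{48841}, M13 - M31 = 0, M32 - M23 = 0, giving b12 = -\frac{21}{221}, b13 = 0, b23 = 0, i.e. R = \frac{220}{221} - \frac{21}{221} e_{1} e_{2}.
Its e_{1} e_{2} coefficient is negative, so report the other preimage -R.
Answer: -\frac{220}{221} + \frac{21}{221} e_{1} e_{2}. Sheet selection: the two-to-one cover makes ±R indistinguishable at the matrix level (trace \frac{144759}{48841}), so uniqueness comes from the required sign on e_{1} e_{2}.


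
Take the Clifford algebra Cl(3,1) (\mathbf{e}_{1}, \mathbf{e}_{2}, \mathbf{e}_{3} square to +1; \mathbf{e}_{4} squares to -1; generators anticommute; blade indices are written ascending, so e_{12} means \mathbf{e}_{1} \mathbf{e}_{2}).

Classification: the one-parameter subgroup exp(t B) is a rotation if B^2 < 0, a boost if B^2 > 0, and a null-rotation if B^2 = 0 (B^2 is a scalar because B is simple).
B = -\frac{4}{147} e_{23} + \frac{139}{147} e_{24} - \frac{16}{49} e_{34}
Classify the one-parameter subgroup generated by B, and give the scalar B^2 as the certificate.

B^2 term by term: the squares give (-\frac{4}{147})^2*(e_{23})^2 + (\frac{139}{147})^2*(e_{24})^2 + (-\frac{16}{49})^2*(e_{34})^2 = \frac{16}{21609}*(-1) + \frac{19321}{21609}*(+1) + \frac{256}{2401}*(+1) = 1 (each basis 2-blade squares to minus the product of its generators' squares); cross terms between blades sharing an index anticommute and cancel. So B^2 = 1.
Answer: boost, certificate B^2 = 1. The class reads off the invariant scalar 1 directly.


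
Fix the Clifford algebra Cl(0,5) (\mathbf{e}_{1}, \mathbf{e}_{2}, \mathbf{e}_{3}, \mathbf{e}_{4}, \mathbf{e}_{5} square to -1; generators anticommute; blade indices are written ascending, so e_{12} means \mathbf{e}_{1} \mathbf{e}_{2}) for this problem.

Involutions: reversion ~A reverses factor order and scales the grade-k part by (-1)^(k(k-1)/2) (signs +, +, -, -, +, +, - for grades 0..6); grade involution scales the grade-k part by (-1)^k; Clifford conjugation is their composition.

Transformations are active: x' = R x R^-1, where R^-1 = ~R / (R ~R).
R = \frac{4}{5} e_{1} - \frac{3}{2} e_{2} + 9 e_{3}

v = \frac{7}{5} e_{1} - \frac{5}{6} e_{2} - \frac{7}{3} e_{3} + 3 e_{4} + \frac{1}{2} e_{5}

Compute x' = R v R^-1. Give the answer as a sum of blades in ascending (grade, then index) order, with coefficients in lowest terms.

~R = \frac{4}{5} e_{1} - \frac{3}{2} e_{2} + 9 e_{3}, and R ~R = -\frac{8389}{100}, so R^-1 = ~R / (-\frac{8389}{100}).
R v = \frac{1863}{100} + \frac{43}{30} e_{12} - \frac{217}{15} e_{13} + \frac{12}{5} e_{14} + \frac{2}{5} e_{15} + 11 e_{23} - \frac{9}{2} e_{24} - \frac{3}{4} e_{25} + 27 e_{34} + \frac{9}{2} e_{35}
Answer: -\frac{73627}{41945} e_{1} + \frac{75479}{50334} e_{2} - \frac{41879}{25167} e_{3} - 3 e_{4} - \frac{1}{2} e_{5}


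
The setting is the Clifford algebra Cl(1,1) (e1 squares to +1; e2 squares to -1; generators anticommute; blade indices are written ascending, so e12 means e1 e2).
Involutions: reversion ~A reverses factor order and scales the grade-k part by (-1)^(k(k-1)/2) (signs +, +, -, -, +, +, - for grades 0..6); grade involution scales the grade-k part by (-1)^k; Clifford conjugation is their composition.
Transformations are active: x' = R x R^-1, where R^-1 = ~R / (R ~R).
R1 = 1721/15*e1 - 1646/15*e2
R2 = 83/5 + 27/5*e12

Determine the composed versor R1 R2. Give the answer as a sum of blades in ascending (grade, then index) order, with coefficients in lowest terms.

Distribute over the terms of R1 (each basis-blade product reordered to ascending indices, repeated generators contracted through their squares):
(1721/15*e1) R2 = 142843/75*e1 + 15489/25*e2
(-1646/15*e2) R2 = -14814/25*e1 - 136618/75*e2
Summing the partial products and collecting blades:
Answer: 98401/75*e1 - 90151/75*e2


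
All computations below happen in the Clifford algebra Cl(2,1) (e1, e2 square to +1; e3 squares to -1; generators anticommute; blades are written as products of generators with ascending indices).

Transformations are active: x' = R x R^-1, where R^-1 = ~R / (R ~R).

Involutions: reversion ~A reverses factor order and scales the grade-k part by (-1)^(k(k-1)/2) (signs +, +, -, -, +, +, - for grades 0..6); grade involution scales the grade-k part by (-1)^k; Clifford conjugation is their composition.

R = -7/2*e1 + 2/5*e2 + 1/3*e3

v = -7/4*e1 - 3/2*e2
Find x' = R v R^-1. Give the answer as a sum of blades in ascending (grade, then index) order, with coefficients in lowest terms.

~R = -7/2*e1 + 2/5*e2 + 1/3*e3, and R ~R = 11069/900, so R^-1 = ~R / (11069/900).
R v = 221/40 + 119/20*e1 e2 + 7/12*e1 e3 + 1/2*e2 e3
Answer: -61747/44276*e1 + 41163/22138*e2 + 3315/11069*e3


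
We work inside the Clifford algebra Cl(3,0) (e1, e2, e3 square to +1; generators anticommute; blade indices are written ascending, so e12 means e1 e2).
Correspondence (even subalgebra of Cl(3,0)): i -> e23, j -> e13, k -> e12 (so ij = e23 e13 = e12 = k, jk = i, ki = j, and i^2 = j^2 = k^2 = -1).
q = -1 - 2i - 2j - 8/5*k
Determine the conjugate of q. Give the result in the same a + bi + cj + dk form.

In blades: q = -1 - 8/5*e12 - 2*e13 - 2*e23.
Quaternion conjugation is reversion on the even subalgebra: the scalar is fixed and every grade-2 blade flips sign, giving -1 + 8/5*e12 + 2*e13 + 2*e23; translating back:
Answer: -1 + 2i + 2j + 8/5*k


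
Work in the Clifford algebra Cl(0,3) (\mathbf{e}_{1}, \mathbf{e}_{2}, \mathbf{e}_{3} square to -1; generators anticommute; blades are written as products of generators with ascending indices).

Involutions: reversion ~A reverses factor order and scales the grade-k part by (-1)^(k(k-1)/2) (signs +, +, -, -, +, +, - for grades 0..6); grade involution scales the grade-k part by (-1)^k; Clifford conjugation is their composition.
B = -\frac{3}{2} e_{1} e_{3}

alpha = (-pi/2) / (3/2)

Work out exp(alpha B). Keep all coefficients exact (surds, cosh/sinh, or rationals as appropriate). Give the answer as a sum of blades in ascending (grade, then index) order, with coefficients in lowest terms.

B^2 = (-\frac{3}{2})^2*(e_{1} e_{3})^2 = \frac{9}{4}*(-1) = -\frac{9}{4} (a basis 2-blade squares to minus the product of its generators' squares).
B^2 = -\frac{9}{4} — a negative square means the series sums to a rotation: l = \frac{3}{2}, alpha*l = - \frac{\pi}{2}, so exp(alpha B) = cos(- \frac{\pi}{2}) + (sin(- \frac{\pi}{2})/(\frac{3}{2}))*B = 0 + (- \frac{2}{3})*B.
Answer: e_{1} e_{3}


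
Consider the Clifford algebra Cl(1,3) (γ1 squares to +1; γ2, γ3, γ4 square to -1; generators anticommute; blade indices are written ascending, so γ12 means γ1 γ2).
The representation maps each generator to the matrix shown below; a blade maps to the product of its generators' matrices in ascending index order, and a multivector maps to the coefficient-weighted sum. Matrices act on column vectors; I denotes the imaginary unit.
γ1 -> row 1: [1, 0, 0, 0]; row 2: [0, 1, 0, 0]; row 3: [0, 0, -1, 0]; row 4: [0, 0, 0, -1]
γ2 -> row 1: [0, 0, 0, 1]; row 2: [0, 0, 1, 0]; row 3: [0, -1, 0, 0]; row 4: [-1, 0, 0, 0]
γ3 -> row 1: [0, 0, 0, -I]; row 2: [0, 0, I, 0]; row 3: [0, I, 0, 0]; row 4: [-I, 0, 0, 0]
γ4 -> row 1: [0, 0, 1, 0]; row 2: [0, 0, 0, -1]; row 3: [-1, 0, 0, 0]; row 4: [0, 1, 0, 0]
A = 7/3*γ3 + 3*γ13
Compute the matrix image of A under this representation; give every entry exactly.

Bivector images (products of the table entries): rho(γ13) = rho(γ1)rho(γ3) = row 1: [0, 0, 0, -I]; row 2: [0, 0, I, 0]; row 3: [0, -I, 0, 0]; row 4: [I, 0, 0, 0].
M = (7/3)*rho(γ3) + (3)*rho(γ13), summed entrywise:
Answer: row 1: [0, 0, 0, -16*I/3]; row 2: [0, 0, 16*I/3, 0]; row 3: [0, -2*I/3, 0, 0]; row 4: [2*I/3, 0, 0, 0]


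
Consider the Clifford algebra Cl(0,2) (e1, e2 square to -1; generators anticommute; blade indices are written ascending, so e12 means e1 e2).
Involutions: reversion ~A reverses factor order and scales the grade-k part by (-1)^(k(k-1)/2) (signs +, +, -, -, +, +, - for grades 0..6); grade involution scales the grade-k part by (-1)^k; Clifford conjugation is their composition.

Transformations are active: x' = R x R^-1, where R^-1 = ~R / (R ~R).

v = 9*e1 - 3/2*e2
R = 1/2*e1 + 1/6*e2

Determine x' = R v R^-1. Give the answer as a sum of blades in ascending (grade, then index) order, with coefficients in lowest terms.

~R = 1/2*e1 + 1/6*e2, and R ~R = -5/18, so R^-1 = ~R / (-5/18).
R v = -17/4 - 9/4*e12
Answer: 63/10*e1 + 33/5*e2


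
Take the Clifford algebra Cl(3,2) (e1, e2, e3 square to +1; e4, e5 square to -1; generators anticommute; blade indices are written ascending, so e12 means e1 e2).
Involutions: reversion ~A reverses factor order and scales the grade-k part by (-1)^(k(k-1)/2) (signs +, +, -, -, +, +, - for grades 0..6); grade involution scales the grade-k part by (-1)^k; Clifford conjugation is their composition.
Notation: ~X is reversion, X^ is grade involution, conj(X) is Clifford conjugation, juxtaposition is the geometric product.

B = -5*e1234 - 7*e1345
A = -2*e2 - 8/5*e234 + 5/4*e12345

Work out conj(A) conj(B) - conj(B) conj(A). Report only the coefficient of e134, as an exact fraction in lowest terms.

first term: -8*e1 - 35/4*e2 - 25/4*e5 - 56/5*e125 + 10*e134 + 14*e12345
second term: 8*e1 - 35/4*e2 - 25/4*e5 - 56/5*e125 - 10*e134 + 14*e12345
Answer: 20


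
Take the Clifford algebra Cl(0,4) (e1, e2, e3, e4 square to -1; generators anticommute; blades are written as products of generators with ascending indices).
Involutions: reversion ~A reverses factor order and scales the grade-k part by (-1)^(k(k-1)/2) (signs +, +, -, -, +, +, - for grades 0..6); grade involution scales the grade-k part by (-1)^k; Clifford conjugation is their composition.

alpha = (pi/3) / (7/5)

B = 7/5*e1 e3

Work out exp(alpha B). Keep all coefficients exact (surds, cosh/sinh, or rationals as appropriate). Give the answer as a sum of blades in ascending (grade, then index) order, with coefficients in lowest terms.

B^2 = (7/5)^2*(e1 e3)^2 = 49/25*(-1) = -49/25 (a basis 2-blade squares to minus the product of its generators' squares).
B^2 = -49/25 — circular case — the even/odd split gives cos and sin: l = 7/5, alpha*l = pi/3, so exp(alpha B) = cos(pi/3) + (sin(pi/3)/(7/5))*B = 1/2 + (5*sqrt(3)/14)*B.
Answer: 1/2 + sqrt(3)/2*e1 e3


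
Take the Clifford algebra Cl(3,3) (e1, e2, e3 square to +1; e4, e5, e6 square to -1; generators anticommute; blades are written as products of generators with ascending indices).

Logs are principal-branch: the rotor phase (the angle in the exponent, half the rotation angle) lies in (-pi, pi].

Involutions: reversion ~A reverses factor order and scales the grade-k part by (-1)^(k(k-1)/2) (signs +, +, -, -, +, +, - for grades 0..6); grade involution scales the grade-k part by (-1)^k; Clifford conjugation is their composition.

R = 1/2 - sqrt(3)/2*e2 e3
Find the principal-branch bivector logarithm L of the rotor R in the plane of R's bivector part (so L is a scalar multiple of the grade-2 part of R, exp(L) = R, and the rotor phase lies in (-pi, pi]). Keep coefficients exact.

The scalar part of R is 1/2, and that scalar determines the rotor phase on the principal branch; recovering the unit plane as bivector-part over sine of the phase gives L = phase * plane.
Concretely: cos(phase) = 1/2 gives phase = ±pi/3, and since phase/sin(phase) is even the sign is immaterial: L = (phase/sin(phase)) * <R>_2 = (2*sqrt(3)*pi/9) * <R>_2.
Answer: -pi/3*e2 e3


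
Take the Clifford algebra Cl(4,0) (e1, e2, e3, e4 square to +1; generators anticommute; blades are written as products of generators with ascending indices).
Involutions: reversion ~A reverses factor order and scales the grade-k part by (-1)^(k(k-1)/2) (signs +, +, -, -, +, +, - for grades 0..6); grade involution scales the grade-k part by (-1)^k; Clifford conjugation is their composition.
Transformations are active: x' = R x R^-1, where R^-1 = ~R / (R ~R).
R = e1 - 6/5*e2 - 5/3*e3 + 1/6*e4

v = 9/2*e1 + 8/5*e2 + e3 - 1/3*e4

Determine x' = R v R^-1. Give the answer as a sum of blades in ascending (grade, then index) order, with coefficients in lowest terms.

~R = e1 - 6/5*e2 - 5/3*e3 + 1/6*e4, and R ~R = 4721/900, so R^-1 = ~R / (4721/900).
R v = 193/225 + 7*e1 e2 + 17/2*e1 e3 - 13/12*e1 e4 + 22/15*e2 e3 + 2/15*e2 e4 + 7/18*e3 e4
Answer: -39401/9442*e1 - 47032/23605*e2 - 21883/14163*e3 + 1831/4721*e4


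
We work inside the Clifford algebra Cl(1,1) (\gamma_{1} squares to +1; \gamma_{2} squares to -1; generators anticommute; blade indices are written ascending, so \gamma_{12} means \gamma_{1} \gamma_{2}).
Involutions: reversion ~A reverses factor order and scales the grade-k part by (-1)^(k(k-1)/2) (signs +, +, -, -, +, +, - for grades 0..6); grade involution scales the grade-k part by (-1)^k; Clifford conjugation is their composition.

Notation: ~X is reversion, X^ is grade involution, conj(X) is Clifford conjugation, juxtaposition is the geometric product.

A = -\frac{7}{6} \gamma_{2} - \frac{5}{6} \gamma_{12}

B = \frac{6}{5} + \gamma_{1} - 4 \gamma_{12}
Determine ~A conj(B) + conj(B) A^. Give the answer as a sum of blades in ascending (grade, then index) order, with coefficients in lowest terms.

first term: \frac{10}{3} - \frac{14}{3} \gamma_{1} - \frac{17}{30} \gamma_{2} - \frac{1}{6} \gamma_{12}
second term: -\frac{10}{3} - \frac{14}{3} \gamma_{1} + \frac{67}{30} \gamma_{2} - \frac{13}{6} \gamma_{12}
Answer: -\frac{28}{3} \gamma_{1} + \frac{5}{3} \gamma_{2} - \frac{7}{3} \gamma_{12}


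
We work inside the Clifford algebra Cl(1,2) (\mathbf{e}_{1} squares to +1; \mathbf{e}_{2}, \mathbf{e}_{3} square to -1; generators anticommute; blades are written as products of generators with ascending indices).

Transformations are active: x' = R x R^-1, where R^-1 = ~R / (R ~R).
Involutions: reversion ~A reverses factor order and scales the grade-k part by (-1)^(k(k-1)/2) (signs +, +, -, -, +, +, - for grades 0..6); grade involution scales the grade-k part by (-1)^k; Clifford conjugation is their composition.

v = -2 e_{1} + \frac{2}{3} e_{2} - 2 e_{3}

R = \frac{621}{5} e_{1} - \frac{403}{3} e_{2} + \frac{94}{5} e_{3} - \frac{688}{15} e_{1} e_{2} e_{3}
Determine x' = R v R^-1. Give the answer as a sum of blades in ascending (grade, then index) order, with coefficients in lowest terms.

~R = \frac{621}{5} e_{1} - \frac{403}{3} e_{2} + \frac{94}{5} e_{3} + \frac{688}{15} e_{1} e_{2} e_{3}, and R ~R = -\frac{65212}{75}, so R^-1 = ~R / (-\frac{65212}{75}).
R v = -\frac{5456}{45} - \frac{1388}{5} e_{1} e_{2} - \frac{10862}{45} e_{1} e_{3} + \frac{5218}{15} e_{2} e_{3}
Answer: \frac{30142}{411} e_{1} - \frac{26138}{411} e_{2} + \frac{15014}{411} e_{3}


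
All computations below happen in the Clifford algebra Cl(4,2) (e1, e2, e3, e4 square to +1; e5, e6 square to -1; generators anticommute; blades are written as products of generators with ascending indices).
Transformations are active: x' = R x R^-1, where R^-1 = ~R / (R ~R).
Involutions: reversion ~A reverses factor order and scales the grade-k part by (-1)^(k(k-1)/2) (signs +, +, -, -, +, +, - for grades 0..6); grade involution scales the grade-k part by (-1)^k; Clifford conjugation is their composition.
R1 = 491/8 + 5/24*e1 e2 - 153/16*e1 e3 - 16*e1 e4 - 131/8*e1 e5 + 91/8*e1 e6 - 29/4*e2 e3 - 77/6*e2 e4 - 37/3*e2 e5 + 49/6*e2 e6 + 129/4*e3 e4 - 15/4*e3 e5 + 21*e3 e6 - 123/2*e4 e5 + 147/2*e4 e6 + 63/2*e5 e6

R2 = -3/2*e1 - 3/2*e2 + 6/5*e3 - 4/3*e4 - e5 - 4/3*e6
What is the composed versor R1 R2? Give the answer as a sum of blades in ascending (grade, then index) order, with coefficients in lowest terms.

Distribute over the terms of R2 (each basis-blade product reordered to ascending indices, repeated generators contracted through their squares):
R1 (-3/2*e1) = -1473/16*e1 + 5/16*e2 - 459/32*e3 - 24*e4 - 393/16*e5 + 273/16*e6 + 87/8*e1 e2 e3 + 77/4*e1 e2 e4 + 37/2*e1 e2 e5 - 49/4*e1 e2 e6 - 387/8*e1 e3 e4 + 45/8*e1 e3 e5 - 63/2*e1 e3 e6 + 369/4*e1 e4 e5 - 441/4*e1 e4 e6 - 189/4*e1 e5 e6
R1 (-3/2*e2) = -5/16*e1 - 1473/16*e2 - 87/8*e3 - 77/4*e4 - 37/2*e5 + 49/4*e6 - 459/32*e1 e2 e3 - 24*e1 e2 e4 - 393/16*e1 e2 e5 + 273/16*e1 e2 e6 - 387/8*e2 e3 e4 + 45/8*e2 e3 e5 - 63/2*e2 e3 e6 + 369/4*e2 e4 e5 - 441/4*e2 e4 e6 - 189/4*e2 e5 e6
R1 (6/5*e3) = -459/40*e1 - 87/10*e2 + 1473/20*e3 - 387/10*e4 + 9/2*e5 - 126/5*e6 + 1/4*e1 e2 e3 + 96/5*e1 e3 e4 + 393/20*e1 e3 e5 - 273/20*e1 e3 e6 + 77/5*e2 e3 e4 + 74/5*e2 e3 e5 - 49/5*e2 e3 e6 - 369/5*e3 e4 e5 + 441/5*e3 e4 e6 + 189/5*e3 e5 e6
R1 (-4/3*e4) = 64/3*e1 + 154/9*e2 - 43*e3 - 491/6*e4 - 82*e5 + 98*e6 - 5/18*e1 e2 e4 + 51/4*e1 e3 e4 - 131/6*e1 e4 e5 + 91/6*e1 e4 e6 + 29/3*e2 e3 e4 - 148/9*e2 e4 e5 + 98/9*e2 e4 e6 - 5*e3 e4 e5 + 28*e3 e4 e6 - 42*e4 e5 e6
R1 (-e5) = -131/8*e1 - 37/3*e2 - 15/4*e3 - 123/2*e4 - 491/8*e5 - 63/2*e6 - 5/24*e1 e2 e5 + 153/16*e1 e3 e5 + 16*e1 e4 e5 + 91/8*e1 e5 e6 + 29/4*e2 e3 e5 + 77/6*e2 e4 e5 + 49/6*e2 e5 e6 - 129/4*e3 e4 e5 + 21*e3 e5 e6 + 147/2*e4 e5 e6
R1 (-4/3*e6) = 91/6*e1 + 98/9*e2 + 28*e3 + 98*e4 + 42*e5 - 491/6*e6 - 5/18*e1 e2 e6 + 51/4*e1 e3 e6 + 64/3*e1 e4 e6 + 131/6*e1 e5 e6 + 29/3*e2 e3 e6 + 154/9*e2 e4 e6 + 148/9*e2 e5 e6 - 43*e3 e4 e6 + 5*e3 e5 e6 + 82*e4 e5 e6
Summing the partial products and collecting blades:
Answer: -3349/40*e1 - 5087/60*e2 + 4749/160*e3 - 7637/60*e4 - 2239/16*e5 - 2693/240*e6 - 103/32*e1 e2 e3 - 181/36*e1 e2 e4 - 301/48*e1 e2 e5 + 653/144*e1 e2 e6 - 657/40*e1 e3 e4 + 2787/80*e1 e3 e5 - 162/5*e1 e3 e6 + 1037/12*e1 e4 e5 - 295/4*e1 e4 e6 - 337/24*e1 e5 e6 - 2797/120*e2 e3 e4 + 1107/40*e2 e3 e5 - 949/30*e2 e3 e6 + 3191/36*e2 e4 e5 - 329/4*e2 e4 e6 - 815/36*e2 e5 e6 - 2221/20*e3 e4 e5 + 366/5*e3 e4 e6 + 319/5*e3 e5 e6 + 227/2*e4 e5 e6


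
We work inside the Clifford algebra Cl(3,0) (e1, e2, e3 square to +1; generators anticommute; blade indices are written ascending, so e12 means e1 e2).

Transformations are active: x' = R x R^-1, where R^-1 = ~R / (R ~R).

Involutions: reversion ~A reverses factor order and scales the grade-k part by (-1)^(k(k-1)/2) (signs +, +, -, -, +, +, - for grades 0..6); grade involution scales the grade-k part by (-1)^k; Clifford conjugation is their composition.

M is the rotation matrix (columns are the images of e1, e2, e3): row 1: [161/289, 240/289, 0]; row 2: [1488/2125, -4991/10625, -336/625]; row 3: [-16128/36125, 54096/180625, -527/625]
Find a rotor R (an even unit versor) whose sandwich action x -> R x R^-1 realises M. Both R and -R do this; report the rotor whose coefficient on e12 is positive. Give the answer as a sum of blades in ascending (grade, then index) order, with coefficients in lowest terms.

Method: write R = a + b12*e12 + b13*e13 + b23*e23 with a^2 + b12^2 + b13^2 + b23^2 = 1 (so R^-1 = ~R). Expanding the columns R e_j ~R gives tr M = 4a^2 - 1 and, from the antisymmetric part, M21 - M12 = -4a*b12, M13 - M31 = 4a*b13, M32 - M23 = -4a*b23.
Here tr M = -5461/7225, so a^2 = (1 + tr M)/4 = 441/7225 and a = ±21/85. Taking a = 21/85: M21 - M12 = -4704/36125, M13 - M31 = 16128/36125, M32 - M23 = 6048/7225, giving b12 = 56/425, b13 = 192/425, b23 = -72/85, i.e. R = 21/85 + 56/425*e12 + 192/425*e13 - 72/85*e23.
Its e12 coefficient is already positive.
Answer: 21/85 + 56/425*e12 + 192/425*e13 - 72/85*e23. Note: both R and -R realise this M (trace -5461/7225); the covering map identifies them, and the e12-coefficient sign is the tie-breaker.


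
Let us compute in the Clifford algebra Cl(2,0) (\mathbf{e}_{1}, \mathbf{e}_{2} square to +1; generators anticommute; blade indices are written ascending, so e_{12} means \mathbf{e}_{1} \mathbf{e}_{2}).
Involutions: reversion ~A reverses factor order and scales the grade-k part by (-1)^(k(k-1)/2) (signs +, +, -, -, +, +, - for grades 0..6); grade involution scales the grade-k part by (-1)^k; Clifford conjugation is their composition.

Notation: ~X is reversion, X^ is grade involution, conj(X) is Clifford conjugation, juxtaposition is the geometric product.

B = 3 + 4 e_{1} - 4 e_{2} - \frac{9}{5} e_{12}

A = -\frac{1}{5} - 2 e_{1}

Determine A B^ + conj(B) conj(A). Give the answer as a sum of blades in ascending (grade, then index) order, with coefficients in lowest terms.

first term: \frac{37}{5} - \frac{26}{5} e_{1} + \frac{14}{5} e_{2} - \frac{191}{25} e_{12}
second term: -\frac{43}{5} + \frac{34}{5} e_{1} - \frac{22}{5} e_{2} - \frac{209}{25} e_{12}
Answer: -\frac{6}{5} + \frac{8}{5} e_{1} - \frac{8}{5} e_{2} - 16 e_{12}


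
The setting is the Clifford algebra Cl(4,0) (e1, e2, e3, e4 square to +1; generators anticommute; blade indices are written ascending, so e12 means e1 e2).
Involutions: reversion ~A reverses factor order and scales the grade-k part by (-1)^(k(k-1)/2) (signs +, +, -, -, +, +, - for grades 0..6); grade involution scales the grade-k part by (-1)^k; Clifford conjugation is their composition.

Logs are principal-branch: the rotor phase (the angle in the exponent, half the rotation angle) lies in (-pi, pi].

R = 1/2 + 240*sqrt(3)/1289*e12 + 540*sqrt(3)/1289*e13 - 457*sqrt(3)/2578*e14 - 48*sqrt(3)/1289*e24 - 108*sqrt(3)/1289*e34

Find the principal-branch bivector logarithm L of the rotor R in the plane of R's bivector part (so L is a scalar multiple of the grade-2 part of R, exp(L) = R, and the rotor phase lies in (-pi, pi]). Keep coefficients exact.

The scalar part of R is 1/2, and that scalar determines the rotor phase on the principal branch; recovering the unit plane as bivector-part over sine of the phase gives L = phase * plane.
Concretely: cos(phase) = 1/2 gives phase = ±pi/3, and since phase/sin(phase) is even the sign is immaterial: L = (phase/sin(phase)) * <R>_2 = (2*sqrt(3)*pi/9) * <R>_2.
Answer: 160*pi/1289*e12 + 360*pi/1289*e13 - 457*pi/3867*e14 - 32*pi/1289*e24 - 72*pi/1289*e34


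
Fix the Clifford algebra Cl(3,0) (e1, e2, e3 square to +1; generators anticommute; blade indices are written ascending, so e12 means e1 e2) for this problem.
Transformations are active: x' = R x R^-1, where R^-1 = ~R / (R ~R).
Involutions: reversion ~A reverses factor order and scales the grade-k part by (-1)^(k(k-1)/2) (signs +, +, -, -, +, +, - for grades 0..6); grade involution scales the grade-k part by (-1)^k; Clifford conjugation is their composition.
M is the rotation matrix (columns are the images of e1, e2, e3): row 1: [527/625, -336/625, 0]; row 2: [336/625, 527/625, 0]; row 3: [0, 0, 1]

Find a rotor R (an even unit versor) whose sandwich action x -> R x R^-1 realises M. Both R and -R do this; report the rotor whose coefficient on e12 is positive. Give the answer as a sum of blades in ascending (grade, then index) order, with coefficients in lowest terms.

Method: write R = a + b12*e12 + b13*e13 + b23*e23 with a^2 + b12^2 + b13^2 + b23^2 = 1 (so R^-1 = ~R). Expanding the columns R e_j ~R gives tr M = 4a^2 - 1 and, from the antisymmetric part, M21 - M12 = -4a*b12, M13 - M31 = 4a*b13, M32 - M23 = -4a*b23.
Here tr M = 1679/625, so a^2 = (1 + tr M)/4 = 576/625 and a = ±24/25. Taking a = 24/25: M21 - M12 = 672/625, M13 - M31 = 0, M32 - M23 = 0, giving b12 = -7/25, b13 = 0, b23 = 0, i.e. R = 24/25 - 7/25*e12.
Its e12 coefficient is negative, so report the other preimage -R.
Answer: -24/25 + 7/25*e12. Note: both R and -R realise this M (trace 1679/625); the covering map identifies them, and the e12-coefficient sign is the tie-breaker.


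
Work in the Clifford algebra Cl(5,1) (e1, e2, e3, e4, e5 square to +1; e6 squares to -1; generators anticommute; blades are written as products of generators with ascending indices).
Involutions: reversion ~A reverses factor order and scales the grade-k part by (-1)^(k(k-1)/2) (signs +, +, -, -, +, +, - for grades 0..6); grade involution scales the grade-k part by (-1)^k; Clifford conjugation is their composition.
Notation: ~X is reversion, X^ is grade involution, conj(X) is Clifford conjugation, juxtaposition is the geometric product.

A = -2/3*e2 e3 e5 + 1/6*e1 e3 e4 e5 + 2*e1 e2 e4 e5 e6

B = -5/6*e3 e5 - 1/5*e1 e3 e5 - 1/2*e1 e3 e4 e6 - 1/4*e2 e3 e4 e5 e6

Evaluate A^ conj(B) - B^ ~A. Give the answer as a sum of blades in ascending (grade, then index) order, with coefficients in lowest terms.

first term: -5/9*e2 + 1/30*e4 - 2/15*e1 e2 - 1/2*e1 e3 + 5/36*e1 e4 + 1/6*e4 e6 - 1/12*e5 e6 + 1/24*e1 e2 e6 + e2 e3 e5 + 2/5*e2 e3 e4 e6 - 5/3*e1 e2 e3 e4 e6 + 1/3*e1 e2 e4 e5 e6
second term: 5/9*e2 + 1/30*e4 - 2/15*e1 e2 - 1/2*e1 e3 - 5/36*e1 e4 + 1/6*e4 e6 + 1/12*e5 e6 - 1/24*e1 e2 e6 + e2 e3 e5 - 2/5*e2 e3 e4 e6 + 5/3*e1 e2 e3 e4 e6 - 1/3*e1 e2 e4 e5 e6
Answer: -10/9*e2 + 5/18*e1 e4 - 1/6*e5 e6 + 1/12*e1 e2 e6 + 4/5*e2 e3 e4 e6 - 10/3*e1 e2 e3 e4 e6 + 2/3*e1 e2 e4 e5 e6


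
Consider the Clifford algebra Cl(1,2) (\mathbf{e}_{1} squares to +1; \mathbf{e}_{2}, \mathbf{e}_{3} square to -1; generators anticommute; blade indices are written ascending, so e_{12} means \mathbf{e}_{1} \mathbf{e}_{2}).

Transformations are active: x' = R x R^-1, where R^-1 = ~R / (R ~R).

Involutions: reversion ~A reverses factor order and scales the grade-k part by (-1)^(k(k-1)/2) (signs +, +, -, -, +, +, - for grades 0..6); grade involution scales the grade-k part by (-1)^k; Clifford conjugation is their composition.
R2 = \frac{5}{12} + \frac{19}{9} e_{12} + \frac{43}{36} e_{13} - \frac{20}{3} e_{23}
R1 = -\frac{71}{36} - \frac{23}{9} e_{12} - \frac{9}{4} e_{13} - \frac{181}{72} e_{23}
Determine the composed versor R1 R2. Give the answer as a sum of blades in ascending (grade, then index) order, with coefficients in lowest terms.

Distribute over the terms of R1 (each basis-blade product reordered to ascending indices, repeated generators contracted through their squares):
(-\frac{71}{36}) R2 = -\frac{355}{432} - \frac{1349}{324} e_{12} - \frac{3053}{1296} e_{13} + \frac{355}{27} e_{23}
(-\frac{23}{9} e_{12}) R2 = -\frac{437}{81} - \frac{115}{108} e_{12} - \frac{460}{27} e_{13} + \frac{989}{324} e_{23}
(-\frac{9}{4} e_{13}) R2 = -\frac{43}{16} + 15 e_{12} - \frac{15}{16} e_{13} - \frac{19}{4} e_{23}
(-\frac{181}{72} e_{23}) R2 = -\frac{905}{54} + \frac{7783}{2592} e_{12} - \frac{3439}{648} e_{13} - \frac{905}{864} e_{23}
Summing the partial products and collecting blades:
Answer: -\frac{8315}{324} + \frac{3679}{288} e_{12} - \frac{16613}{648} e_{13} + \frac{26965}{2592} e_{23}


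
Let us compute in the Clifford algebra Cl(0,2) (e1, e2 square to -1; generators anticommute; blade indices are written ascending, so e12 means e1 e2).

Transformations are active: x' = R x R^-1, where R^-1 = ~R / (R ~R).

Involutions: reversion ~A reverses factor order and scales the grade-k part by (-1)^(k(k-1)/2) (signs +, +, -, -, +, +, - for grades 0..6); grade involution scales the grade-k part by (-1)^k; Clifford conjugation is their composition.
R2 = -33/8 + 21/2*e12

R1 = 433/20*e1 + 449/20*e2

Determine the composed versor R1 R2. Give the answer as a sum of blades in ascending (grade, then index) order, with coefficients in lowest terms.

Distribute over the terms of R1 (each basis-blade product reordered to ascending indices, repeated generators contracted through their squares):
(433/20*e1) R2 = -14289/160*e1 - 9093/40*e2
(449/20*e2) R2 = 9429/40*e1 - 14817/160*e2
Summing the partial products and collecting blades:
Answer: 23427/160*e1 - 51189/160*e2


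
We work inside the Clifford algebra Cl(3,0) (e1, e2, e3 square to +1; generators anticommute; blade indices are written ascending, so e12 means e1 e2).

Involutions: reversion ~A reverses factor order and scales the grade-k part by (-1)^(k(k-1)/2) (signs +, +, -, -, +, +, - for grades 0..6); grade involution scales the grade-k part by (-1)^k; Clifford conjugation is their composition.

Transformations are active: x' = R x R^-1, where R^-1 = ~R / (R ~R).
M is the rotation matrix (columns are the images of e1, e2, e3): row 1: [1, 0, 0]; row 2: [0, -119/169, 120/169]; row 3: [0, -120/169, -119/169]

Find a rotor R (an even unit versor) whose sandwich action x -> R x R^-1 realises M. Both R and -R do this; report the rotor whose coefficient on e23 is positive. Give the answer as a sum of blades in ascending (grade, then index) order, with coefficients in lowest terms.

Method: write R = a + b12*e12 + b13*e13 + b23*e23 with a^2 + b12^2 + b13^2 + b23^2 = 1 (so R^-1 = ~R). Expanding the columns R e_j ~R gives tr M = 4a^2 - 1 and, from the antisymmetric part, M21 - M12 = -4a*b12, M13 - M31 = 4a*b13, M32 - M23 = -4a*b23.
Here tr M = -69/169, so a^2 = (1 + tr M)/4 = 25/169 and a = ±5/13. Taking a = 5/13: M21 - M12 = 0, M13 - M31 = 0, M32 - M23 = -240/169, giving b12 = 0, b13 = 0, b23 = 12/13, i.e. R = 5/13 + 12/13*e23.
Its e23 coefficient is already positive.
Answer: 5/13 + 12/13*e23. Key observation: the double cover Spin(3) -> SO(3) sends R and -R to the same matrix (trace -69/169 here), so the stated sign of the e23 coefficient is what selects one sheet.


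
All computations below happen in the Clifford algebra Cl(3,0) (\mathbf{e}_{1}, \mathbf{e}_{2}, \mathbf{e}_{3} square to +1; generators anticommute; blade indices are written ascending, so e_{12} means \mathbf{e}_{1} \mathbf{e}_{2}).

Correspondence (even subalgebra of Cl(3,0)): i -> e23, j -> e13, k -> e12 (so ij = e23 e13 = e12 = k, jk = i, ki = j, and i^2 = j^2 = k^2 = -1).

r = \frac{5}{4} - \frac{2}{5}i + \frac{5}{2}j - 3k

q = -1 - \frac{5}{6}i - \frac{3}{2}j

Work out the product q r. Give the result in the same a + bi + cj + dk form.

In blades: q = -1 - \frac{3}{2} e_{13} - \frac{5}{6} e_{23}, r = \frac{5}{4} - 3 e_{12} + \frac{5}{2} e_{13} - \frac{2}{5} e_{23}.
Distribute q over r term by term (generator squares from the signature, products reordered to ascending indices): (-1)*r = -\frac{5}{4} + 3 e_{12} - \frac{5}{2} e_{13} + \frac{2}{5} e_{23}; (-\frac{3}{2} e_{13})*r = \frac{15}{4} - \frac{3}{5} e_{12} - \frac{15}{8} e_{13} + \frac{9}{2} e_{23}; (-\frac{5}{6} e_{23})*r = -\frac{1}{3} - \frac{25}{12} e_{12} - \frac{5}{2} e_{13} - \frac{25}{24} e_{23}.
Sum: \frac{13}{6} + \frac{19}{60} e_{12} - \frac{55}{8} e_{13} + \frac{463}{120} e_{23}; translating back through the correspondence:
Answer: \frac{13}{6} + \frac{463}{120}i - \frac{55}{8}j + \frac{19}{60}k


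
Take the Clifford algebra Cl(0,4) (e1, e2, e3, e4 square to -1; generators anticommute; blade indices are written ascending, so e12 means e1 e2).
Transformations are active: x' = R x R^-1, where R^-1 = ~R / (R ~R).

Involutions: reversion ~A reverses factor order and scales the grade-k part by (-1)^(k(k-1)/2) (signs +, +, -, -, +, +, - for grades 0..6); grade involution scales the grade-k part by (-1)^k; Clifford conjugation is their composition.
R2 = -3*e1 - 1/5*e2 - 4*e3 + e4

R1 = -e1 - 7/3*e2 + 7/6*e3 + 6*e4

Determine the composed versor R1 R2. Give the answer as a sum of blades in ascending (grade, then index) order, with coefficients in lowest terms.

Distribute over the terms of R1 (each basis-blade product reordered to ascending indices, repeated generators contracted through their squares):
(-e1) R2 = -3 + 1/5*e12 + 4*e13 - e14
(-7/3*e2) R2 = -7/15 - 7*e12 + 28/3*e23 - 7/3*e24
(7/6*e3) R2 = 14/3 + 7/2*e13 + 7/30*e23 + 7/6*e34
(6*e4) R2 = -6 + 18*e14 + 6/5*e24 + 24*e34
Summing the partial products and collecting blades:
Answer: -24/5 - 34/5*e12 + 15/2*e13 + 17*e14 + 287/30*e23 - 17/15*e24 + 151/6*e34


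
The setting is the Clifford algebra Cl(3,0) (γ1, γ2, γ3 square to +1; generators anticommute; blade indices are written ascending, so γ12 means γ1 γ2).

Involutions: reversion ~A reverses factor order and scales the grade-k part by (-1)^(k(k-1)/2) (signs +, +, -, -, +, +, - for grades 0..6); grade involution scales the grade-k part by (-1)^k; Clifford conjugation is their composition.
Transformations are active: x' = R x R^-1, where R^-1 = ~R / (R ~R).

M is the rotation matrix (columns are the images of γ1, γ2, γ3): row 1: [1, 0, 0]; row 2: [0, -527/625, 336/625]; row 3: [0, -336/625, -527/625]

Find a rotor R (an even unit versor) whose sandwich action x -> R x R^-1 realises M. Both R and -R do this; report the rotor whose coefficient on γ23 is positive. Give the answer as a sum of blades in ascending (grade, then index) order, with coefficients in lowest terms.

Method: write R = a + b12*γ12 + b13*γ13 + b23*γ23 with a^2 + b12^2 + b13^2 + b23^2 = 1 (so R^-1 = ~R). Expanding the columns R e_j ~R gives tr M = 4a^2 - 1 and, from the antisymmetric part, M21 - M12 = -4a*b12, M13 - M31 = 4a*b13, M32 - M23 = -4a*b23.
Here tr M = -429/625, so a^2 = (1 + tr M)/4 = 49/625 and a = ±7/25. Taking a = 7/25: M21 - M12 = 0, M13 - M31 = 0, M32 - M23 = -672/625, giving b12 = 0, b13 = 0, b23 = 24/25, i.e. R = 7/25 + 24/25*γ23.
Its γ23 coefficient is already positive.
Answer: 7/25 + 24/25*γ23. Uniqueness: Spin(3) -> SO(3) maps R and -R to the same rotation of trace -429/625; fixing the sign of the γ23 coefficient removes the ambiguity.
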